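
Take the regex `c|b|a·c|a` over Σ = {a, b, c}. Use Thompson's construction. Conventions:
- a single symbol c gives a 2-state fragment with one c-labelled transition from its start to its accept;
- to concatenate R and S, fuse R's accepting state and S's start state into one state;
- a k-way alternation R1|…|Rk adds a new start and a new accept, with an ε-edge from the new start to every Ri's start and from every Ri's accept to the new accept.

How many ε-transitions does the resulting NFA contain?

8

Building bottom-up:
Each of the 5 symbol leaves contributes 0 ε-transitions.
  a·c : 0 ε-transitions
  c|b|a·c|a : 8 ε-transitions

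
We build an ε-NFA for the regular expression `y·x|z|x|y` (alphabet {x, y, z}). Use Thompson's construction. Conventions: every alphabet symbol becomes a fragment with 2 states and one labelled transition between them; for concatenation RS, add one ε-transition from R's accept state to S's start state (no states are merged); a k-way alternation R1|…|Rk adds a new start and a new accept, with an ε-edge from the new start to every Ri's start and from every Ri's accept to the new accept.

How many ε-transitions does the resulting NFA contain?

9

Bottom-up over the parse tree:
Each of the 5 symbol leaves contributes 0 ε-transitions.
  y·x = 1 ε-transition
  y·x|z|x|y = 9 ε-transitions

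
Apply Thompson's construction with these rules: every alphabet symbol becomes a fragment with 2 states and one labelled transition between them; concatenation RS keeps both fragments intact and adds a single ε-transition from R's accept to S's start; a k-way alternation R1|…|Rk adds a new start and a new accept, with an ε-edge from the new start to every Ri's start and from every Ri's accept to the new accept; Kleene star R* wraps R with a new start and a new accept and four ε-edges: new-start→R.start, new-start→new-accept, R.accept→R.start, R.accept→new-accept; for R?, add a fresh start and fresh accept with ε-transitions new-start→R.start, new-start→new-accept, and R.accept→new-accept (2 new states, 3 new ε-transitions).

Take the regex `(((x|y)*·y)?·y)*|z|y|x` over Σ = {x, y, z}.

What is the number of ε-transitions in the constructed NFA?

Bottom-up over the parse tree:
Each of the 7 symbol leaves contributes 0 ε-transitions.
  x|y = 4 ε-transitions
  (x|y)* = 8 ε-transitions
  (x|y)*·y = 9 ε-transitions
  ((x|y)*·y)? = 12 ε-transitions
  ((x|y)*·y)?·y = 13 ε-transitions
  (((x|y)*·y)?·y)* = 17 ε-transitions
  (((x|y)*·y)?·y)*|z|y|x = 25 ε-transitions

25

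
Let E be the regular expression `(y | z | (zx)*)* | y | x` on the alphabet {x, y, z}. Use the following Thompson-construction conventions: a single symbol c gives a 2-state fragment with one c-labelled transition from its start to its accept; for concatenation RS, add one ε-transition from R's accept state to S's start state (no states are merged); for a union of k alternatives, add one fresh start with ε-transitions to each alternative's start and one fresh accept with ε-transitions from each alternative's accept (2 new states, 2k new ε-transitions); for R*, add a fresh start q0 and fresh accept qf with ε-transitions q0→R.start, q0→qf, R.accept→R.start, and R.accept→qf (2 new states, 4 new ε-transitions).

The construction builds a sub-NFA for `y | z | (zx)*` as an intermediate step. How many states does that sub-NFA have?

Fragment for `y | z | (zx)*`:
Each of the 4 symbol leaves contributes a 2-state fragment.
  zx = 4 states
  (zx)* = 6 states
  y | z | (zx)* = 12 states

12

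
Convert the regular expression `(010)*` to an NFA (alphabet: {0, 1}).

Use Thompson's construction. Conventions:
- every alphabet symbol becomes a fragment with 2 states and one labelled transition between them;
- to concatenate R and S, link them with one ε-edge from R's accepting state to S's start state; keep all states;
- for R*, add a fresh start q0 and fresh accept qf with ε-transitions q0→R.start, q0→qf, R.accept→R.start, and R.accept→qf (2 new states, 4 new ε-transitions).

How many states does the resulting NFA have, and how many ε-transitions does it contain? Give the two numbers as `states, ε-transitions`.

8, 6

Building bottom-up:
Each of the 3 symbol leaves contributes 2 states and 0 ε-transitions.
  010 → 6 states, 2 ε-transitions
  (010)* → 8 states, 6 ε-transitions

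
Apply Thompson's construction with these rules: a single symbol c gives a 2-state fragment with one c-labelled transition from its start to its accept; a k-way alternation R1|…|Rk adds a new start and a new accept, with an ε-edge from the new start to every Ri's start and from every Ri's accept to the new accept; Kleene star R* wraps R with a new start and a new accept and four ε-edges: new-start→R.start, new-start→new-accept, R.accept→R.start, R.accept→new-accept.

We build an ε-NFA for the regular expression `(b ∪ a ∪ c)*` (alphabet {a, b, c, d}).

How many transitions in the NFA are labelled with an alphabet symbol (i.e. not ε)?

3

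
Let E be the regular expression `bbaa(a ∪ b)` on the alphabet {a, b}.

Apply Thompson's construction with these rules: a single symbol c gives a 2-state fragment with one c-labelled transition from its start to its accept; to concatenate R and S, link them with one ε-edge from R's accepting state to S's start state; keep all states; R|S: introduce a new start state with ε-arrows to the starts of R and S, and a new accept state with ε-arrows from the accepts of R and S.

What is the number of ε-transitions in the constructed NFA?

Recursing over subexpressions:
Each of the 6 symbol leaves contributes 0 ε-transitions.
  a ∪ b — 4 ε-transitions
  bbaa(a ∪ b) — 8 ε-transitions

8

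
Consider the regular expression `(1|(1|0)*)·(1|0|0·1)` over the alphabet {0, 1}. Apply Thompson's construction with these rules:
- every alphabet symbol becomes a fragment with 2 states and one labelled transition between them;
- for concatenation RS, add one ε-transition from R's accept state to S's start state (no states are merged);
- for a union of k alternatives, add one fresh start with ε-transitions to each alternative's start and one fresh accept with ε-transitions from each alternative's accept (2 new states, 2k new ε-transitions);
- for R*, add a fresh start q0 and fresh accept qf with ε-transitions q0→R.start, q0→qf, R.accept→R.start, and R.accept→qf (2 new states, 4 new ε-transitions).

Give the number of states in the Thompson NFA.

Recursing over subexpressions:
Each of the 7 symbol leaves contributes a 2-state fragment.
  1|0 — 6 states
  (1|0)* — 8 states
  1|(1|0)* — 12 states
  0·1 — 4 states
  1|0|0·1 — 10 states
  (1|(1|0)*)·(1|0|0·1) — 22 states

22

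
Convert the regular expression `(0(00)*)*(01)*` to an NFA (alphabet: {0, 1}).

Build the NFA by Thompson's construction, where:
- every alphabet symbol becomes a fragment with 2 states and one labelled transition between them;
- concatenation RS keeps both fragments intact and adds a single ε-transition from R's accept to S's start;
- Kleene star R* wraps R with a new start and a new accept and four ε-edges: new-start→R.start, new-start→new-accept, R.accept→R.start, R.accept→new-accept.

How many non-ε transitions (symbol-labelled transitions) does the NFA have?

5

By structural recursion:
Each of the 5 symbol leaves contributes exactly 1 symbol transition.
  00 = 2 symbol transitions
  (00)* = 2 symbol transitions
  0(00)* = 3 symbol transitions
  (0(00)*)* = 3 symbol transitions
  01 = 2 symbol transitions
  (01)* = 2 symbol transitions
  (0(00)*)*(01)* = 5 symbol transitions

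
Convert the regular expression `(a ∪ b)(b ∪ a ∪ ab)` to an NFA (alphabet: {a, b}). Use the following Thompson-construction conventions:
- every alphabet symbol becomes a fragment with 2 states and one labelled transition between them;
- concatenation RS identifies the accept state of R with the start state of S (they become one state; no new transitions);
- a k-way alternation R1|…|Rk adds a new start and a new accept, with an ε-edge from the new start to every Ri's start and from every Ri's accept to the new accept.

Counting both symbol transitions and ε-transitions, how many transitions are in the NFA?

16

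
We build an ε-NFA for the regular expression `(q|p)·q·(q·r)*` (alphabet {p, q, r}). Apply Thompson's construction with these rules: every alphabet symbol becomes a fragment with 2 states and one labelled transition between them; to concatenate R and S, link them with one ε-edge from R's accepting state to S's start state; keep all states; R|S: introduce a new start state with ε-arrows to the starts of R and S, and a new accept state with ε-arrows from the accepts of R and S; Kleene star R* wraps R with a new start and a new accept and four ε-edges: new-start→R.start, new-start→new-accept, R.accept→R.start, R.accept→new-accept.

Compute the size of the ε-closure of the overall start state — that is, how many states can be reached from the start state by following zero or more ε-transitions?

3

Compute the ε-closure size of each fragment's start state recursively; a symbol fragment's start has no outgoing ε-edge, so its closure is just itself (size 1).
  q|p — new start ε-reaches every alternative's start; none of them accept ε, so the new accept is not reached: |ε-closure| = 1 + 1 + 1 = 3
  q·r — same as the first factor's closure: |ε-closure| = 1
  (q·r)* — new start has ε-edges to the inner start and to the new accept, so |ε-closure| = 2 + 1 = 3
  (q|p)·q·(q·r)* — |ε-closure| equals the left operand's closure size = 3 (its accept is not ε-reachable, so the closure stops there)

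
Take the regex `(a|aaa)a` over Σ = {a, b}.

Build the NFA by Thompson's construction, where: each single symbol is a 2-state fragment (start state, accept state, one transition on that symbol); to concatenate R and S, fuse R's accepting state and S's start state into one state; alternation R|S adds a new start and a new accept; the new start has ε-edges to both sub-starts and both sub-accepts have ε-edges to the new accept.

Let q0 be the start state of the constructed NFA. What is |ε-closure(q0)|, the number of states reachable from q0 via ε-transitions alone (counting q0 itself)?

3

Work bottom-up. For each fragment F, track |ε-closure(F.start)| and whether F's accept lies in that closure (i.e. whether F accepts ε). A single-symbol fragment has closure size 1 and does not accept ε.
  aaa — same as the first factor's closure: |closure| = 1
  a|aaa — new start ε-reaches every alternative's start; none of them accept ε, so the new accept is not reached: |closure| = 1 + 1 + 1 = 3
  (a|aaa)a — |closure| equals the left operand's closure size = 3 (its accept is not ε-reachable, so the closure stops there)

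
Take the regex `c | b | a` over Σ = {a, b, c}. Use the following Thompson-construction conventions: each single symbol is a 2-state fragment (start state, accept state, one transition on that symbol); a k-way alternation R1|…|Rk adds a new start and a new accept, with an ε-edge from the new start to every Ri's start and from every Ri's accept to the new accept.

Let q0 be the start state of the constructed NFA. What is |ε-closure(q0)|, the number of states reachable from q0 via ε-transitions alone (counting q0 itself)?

4

Compute the ε-closure size of each fragment's start state recursively; a symbol fragment's start has no outgoing ε-edge, so its closure is just itself (size 1).
  c | b | a → C = 1 + 1 + 1 + 1 = 4 (the new accept is not ε-reachable since no branch accepts ε)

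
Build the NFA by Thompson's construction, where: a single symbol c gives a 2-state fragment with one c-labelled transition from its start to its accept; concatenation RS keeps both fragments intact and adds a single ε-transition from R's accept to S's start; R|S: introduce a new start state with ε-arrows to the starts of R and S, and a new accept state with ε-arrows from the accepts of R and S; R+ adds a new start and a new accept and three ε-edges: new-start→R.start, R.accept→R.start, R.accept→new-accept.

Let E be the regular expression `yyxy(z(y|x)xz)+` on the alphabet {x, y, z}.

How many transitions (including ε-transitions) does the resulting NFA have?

Recursing over subexpressions:
Each of the 9 symbol leaves contributes 1 transition (1 symbol, 0 ε).
  y|x = 6 transitions (2 symbol, 4 ε)
  z(y|x)xz = 12 transitions (5 symbol, 7 ε)
  (z(y|x)xz)+ = 15 transitions (5 symbol, 10 ε)
  yyxy(z(y|x)xz)+ = 23 transitions (9 symbol, 14 ε)

23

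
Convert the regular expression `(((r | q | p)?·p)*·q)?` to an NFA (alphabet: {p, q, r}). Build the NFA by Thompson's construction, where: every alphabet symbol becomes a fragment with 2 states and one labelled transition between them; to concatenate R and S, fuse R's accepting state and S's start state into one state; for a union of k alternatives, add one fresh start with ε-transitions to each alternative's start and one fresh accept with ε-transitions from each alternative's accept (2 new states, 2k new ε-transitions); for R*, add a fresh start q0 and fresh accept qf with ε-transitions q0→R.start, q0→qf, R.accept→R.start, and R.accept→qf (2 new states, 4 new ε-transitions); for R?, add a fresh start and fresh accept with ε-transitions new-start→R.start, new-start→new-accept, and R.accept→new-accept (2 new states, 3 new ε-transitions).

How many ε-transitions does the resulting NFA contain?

16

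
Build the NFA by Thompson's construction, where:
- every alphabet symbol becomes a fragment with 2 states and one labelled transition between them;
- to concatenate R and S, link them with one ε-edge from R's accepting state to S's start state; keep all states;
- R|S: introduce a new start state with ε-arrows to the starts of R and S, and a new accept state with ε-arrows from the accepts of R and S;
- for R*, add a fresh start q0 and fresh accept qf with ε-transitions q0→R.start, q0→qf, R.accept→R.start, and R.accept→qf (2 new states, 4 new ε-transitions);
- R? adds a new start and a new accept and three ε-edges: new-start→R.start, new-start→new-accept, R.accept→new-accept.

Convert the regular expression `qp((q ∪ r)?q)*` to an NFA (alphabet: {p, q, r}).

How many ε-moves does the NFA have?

14

Recursing over subexpressions:
Each of the 5 symbol leaves contributes 0 ε-transitions.
  q ∪ r → 4 ε-transitions
  (q ∪ r)? → 7 ε-transitions
  (q ∪ r)?q → 8 ε-transitions
  ((q ∪ r)?q)* → 12 ε-transitions
  qp((q ∪ r)?q)* → 14 ε-transitions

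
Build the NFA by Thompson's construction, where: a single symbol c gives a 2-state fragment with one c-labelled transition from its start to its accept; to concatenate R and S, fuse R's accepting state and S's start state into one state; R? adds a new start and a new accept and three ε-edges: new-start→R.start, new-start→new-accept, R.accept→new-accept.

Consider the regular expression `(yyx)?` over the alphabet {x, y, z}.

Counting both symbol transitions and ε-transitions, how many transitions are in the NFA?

Recursing over subexpressions:
Each of the 3 symbol leaves contributes 1 transition (1 symbol, 0 ε).
  yyx : 3 transitions (3 symbol, 0 ε)
  (yyx)? : 6 transitions (3 symbol, 3 ε)

6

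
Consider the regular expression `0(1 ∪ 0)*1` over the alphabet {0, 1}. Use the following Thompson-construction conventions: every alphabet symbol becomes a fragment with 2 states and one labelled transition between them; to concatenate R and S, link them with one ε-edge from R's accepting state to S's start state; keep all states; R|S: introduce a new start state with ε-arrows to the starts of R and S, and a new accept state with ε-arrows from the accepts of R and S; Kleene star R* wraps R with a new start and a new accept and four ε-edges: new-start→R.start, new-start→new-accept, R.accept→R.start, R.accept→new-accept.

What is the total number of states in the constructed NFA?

12

Bottom-up over the parse tree:
Each of the 4 symbol leaves contributes a 2-state fragment.
  1 ∪ 0 → 6 states
  (1 ∪ 0)* → 8 states
  0(1 ∪ 0)*1 → 12 states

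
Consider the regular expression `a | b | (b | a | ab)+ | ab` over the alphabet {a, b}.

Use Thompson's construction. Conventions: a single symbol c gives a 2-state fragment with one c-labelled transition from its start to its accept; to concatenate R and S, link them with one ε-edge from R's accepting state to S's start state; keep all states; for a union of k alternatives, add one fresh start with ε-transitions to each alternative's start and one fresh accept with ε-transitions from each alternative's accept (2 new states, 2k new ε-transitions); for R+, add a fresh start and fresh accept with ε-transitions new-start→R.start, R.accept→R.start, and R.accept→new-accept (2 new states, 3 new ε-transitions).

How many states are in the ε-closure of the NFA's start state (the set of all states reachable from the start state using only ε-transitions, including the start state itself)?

9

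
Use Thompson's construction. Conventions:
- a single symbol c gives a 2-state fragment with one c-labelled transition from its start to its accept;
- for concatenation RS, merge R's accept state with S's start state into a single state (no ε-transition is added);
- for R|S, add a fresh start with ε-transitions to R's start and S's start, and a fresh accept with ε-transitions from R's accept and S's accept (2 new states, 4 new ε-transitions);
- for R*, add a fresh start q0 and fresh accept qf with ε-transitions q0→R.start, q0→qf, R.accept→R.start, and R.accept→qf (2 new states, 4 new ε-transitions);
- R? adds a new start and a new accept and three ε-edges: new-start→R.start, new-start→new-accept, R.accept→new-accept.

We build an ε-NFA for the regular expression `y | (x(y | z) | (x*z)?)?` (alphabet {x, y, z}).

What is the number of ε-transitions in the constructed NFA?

22

Bottom-up over the parse tree:
Each of the 6 symbol leaves contributes 0 ε-transitions.
  y | z : 4 ε-transitions
  x(y | z) : 4 ε-transitions
  x* : 4 ε-transitions
  x*z : 4 ε-transitions
  (x*z)? : 7 ε-transitions
  x(y | z) | (x*z)? : 15 ε-transitions
  (x(y | z) | (x*z)?)? : 18 ε-transitions
  y | (x(y | z) | (x*z)?)? : 22 ε-transitions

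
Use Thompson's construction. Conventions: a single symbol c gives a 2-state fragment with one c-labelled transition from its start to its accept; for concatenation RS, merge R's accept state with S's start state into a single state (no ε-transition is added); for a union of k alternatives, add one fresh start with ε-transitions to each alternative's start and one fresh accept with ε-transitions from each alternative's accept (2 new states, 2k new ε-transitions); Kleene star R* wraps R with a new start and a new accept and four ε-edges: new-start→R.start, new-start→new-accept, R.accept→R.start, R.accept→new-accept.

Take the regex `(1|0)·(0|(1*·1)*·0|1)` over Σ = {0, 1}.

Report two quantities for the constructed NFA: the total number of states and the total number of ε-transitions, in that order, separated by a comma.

Building bottom-up:
Each of the 7 symbol leaves contributes 2 states and 0 ε-transitions.
  1|0 : 6 states, 4 ε-transitions
  1* : 4 states, 4 ε-transitions
  1*·1 : 5 states, 4 ε-transitions
  (1*·1)* : 7 states, 8 ε-transitions
  (1*·1)*·0 : 8 states, 8 ε-transitions
  0|(1*·1)*·0|1 : 14 states, 14 ε-transitions
  (1|0)·(0|(1*·1)*·0|1) : 19 states, 18 ε-transitions

19, 18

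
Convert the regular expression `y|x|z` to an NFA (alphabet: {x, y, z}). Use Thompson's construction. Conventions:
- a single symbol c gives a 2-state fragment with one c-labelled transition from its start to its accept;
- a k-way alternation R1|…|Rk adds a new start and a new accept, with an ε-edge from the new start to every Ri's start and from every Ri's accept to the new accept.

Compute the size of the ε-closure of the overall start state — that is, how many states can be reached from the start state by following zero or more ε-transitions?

Work bottom-up. For each fragment F, track |ε-closure(F.start)| and whether F's accept lies in that closure (i.e. whether F accepts ε). A single-symbol fragment has closure size 1 and does not accept ε.
  y|x|z : |ε-closure| = 1 + 1 + 1 + 1 = 4 (the new accept is not ε-reachable since no branch accepts ε)

4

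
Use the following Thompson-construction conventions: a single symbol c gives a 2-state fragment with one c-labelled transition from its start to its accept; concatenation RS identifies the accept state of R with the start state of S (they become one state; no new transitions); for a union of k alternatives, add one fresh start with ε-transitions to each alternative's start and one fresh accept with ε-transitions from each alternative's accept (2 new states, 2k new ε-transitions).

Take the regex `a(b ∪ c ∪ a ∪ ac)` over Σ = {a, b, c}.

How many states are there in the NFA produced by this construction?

Building bottom-up:
Each of the 6 symbol leaves contributes a 2-state fragment.
  ac = 3 states
  b ∪ c ∪ a ∪ ac = 11 states
  a(b ∪ c ∪ a ∪ ac) = 12 states

12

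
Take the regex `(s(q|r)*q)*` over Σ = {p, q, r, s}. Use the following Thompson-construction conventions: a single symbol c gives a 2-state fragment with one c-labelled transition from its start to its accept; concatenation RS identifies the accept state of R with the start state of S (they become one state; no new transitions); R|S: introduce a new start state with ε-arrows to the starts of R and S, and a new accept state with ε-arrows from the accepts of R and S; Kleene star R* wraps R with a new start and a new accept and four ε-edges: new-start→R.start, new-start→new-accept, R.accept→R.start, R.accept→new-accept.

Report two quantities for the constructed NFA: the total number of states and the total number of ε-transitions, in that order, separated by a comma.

12, 12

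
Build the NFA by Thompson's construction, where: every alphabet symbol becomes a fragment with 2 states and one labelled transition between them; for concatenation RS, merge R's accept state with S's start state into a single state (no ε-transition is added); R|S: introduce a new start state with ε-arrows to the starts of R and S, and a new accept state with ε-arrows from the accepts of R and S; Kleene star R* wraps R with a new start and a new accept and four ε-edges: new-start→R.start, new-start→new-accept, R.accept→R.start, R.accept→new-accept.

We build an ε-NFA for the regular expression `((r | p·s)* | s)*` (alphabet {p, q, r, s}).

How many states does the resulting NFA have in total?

15

Bottom-up over the parse tree:
Each of the 4 symbol leaves contributes a 2-state fragment.
  p·s = 3 states
  r | p·s = 7 states
  (r | p·s)* = 9 states
  (r | p·s)* | s = 13 states
  ((r | p·s)* | s)* = 15 states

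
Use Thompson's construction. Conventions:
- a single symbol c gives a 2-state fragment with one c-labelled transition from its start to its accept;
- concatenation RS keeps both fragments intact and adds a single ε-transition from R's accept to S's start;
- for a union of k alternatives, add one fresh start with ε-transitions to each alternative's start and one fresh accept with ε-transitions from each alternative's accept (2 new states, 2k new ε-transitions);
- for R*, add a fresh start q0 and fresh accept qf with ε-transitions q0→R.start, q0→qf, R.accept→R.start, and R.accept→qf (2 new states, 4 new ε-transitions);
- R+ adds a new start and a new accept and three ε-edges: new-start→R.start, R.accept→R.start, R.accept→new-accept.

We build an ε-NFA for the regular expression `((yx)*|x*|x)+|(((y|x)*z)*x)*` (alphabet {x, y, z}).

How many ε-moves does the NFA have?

Recursing over subexpressions:
Each of the 8 symbol leaves contributes 0 ε-transitions.
  yx = 1 ε-transition
  (yx)* = 5 ε-transitions
  x* = 4 ε-transitions
  (yx)*|x*|x = 15 ε-transitions
  ((yx)*|x*|x)+ = 18 ε-transitions
  y|x = 4 ε-transitions
  (y|x)* = 8 ε-transitions
  (y|x)*z = 9 ε-transitions
  ((y|x)*z)* = 13 ε-transitions
  ((y|x)*z)*x = 14 ε-transitions
  (((y|x)*z)*x)* = 18 ε-transitions
  ((yx)*|x*|x)+|(((y|x)*z)*x)* = 40 ε-transitions

40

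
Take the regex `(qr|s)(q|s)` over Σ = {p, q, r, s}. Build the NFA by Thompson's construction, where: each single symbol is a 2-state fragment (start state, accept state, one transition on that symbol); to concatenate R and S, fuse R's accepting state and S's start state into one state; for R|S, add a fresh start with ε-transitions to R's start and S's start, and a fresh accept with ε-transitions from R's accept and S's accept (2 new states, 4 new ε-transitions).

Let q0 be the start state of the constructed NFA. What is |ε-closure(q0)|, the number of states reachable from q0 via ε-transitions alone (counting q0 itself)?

Compute the ε-closure size of each fragment's start state recursively; a symbol fragment's start has no outgoing ε-edge, so its closure is just itself (size 1).
  qr : same as the first factor's closure: |ε-closure| = 1
  qr|s : new start ε-reaches every alternative's start; none of them accept ε, so the new accept is not reached: |ε-closure| = 1 + 1 + 1 = 3
  q|s : |ε-closure| = 1 + 1 + 1 = 3 (the new accept is not ε-reachable since no branch accepts ε)
  (qr|s)(q|s) : same as the first factor's closure: |ε-closure| = 3

3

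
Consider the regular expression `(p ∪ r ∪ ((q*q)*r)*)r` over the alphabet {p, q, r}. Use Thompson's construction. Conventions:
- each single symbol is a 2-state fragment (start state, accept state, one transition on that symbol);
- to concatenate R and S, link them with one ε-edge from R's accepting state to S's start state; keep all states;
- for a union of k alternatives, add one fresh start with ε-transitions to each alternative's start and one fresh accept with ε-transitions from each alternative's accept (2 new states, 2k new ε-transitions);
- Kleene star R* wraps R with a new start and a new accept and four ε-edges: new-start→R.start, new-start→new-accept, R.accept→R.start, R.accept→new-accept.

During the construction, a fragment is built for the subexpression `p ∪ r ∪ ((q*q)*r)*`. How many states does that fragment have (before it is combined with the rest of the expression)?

Fragment for `p ∪ r ∪ ((q*q)*r)*`:
Each of the 5 symbol leaves contributes a 2-state fragment.
  q* = 4 states
  q*q = 6 states
  (q*q)* = 8 states
  (q*q)*r = 10 states
  ((q*q)*r)* = 12 states
  p ∪ r ∪ ((q*q)*r)* = 18 states

18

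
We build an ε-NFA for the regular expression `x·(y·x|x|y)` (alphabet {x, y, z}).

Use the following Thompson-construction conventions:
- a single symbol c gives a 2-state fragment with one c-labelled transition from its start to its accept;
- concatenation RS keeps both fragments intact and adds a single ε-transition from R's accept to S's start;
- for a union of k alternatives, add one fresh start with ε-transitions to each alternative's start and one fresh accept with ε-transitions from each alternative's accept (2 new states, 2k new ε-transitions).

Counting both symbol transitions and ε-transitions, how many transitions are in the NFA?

13

Recursing over subexpressions:
Each of the 5 symbol leaves contributes 1 transition (1 symbol, 0 ε).
  y·x → 3 transitions (2 symbol, 1 ε)
  y·x|x|y → 11 transitions (4 symbol, 7 ε)
  x·(y·x|x|y) → 13 transitions (5 symbol, 8 ε)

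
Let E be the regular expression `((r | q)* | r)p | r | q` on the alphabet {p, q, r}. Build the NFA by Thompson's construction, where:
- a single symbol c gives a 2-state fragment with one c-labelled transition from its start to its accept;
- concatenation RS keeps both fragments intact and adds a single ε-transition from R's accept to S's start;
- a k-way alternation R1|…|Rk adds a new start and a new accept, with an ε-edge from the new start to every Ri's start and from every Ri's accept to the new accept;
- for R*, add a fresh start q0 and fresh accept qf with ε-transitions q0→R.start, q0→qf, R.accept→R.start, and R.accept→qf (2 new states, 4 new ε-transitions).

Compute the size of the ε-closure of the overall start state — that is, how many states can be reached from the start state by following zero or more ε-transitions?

Let C(F) = |ε-closure(F.start)| within fragment F, and note whether F accepts ε. Symbol fragments have C = 1 and do not accept ε. Then:
  r | q : |closure| = 1 + 1 + 1 = 3 (the new accept is not ε-reachable since no branch accepts ε)
  (r | q)* : the star's fresh start ε-reaches both the body's start and the fresh accept: |closure| = 2 + 3 = 5
  (r | q)* | r : |closure| = 1 (new start) + (5 + 1) + 1 (new accept, since some branch ε-reaches its own accept) = 8
  ((r | q)* | r)p : |closure| = 8 + 1 = 9 (closure spills across the concat boundary because the left factor accepts ε)
  ((r | q)* | r)p | r | q : new start ε-reaches every alternative's start; none of them accept ε, so the new accept is not reached: |closure| = 1 + 9 + 1 + 1 = 12

12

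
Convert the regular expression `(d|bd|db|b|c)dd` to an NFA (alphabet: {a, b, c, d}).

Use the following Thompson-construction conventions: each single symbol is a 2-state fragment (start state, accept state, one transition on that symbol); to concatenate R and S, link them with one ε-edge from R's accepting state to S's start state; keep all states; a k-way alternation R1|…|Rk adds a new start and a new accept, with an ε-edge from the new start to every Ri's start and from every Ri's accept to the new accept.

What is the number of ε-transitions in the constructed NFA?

Recursing over subexpressions:
Each of the 9 symbol leaves contributes 0 ε-transitions.
  bd — 1 ε-transition
  db — 1 ε-transition
  d|bd|db|b|c — 12 ε-transitions
  (d|bd|db|b|c)dd — 14 ε-transitions

14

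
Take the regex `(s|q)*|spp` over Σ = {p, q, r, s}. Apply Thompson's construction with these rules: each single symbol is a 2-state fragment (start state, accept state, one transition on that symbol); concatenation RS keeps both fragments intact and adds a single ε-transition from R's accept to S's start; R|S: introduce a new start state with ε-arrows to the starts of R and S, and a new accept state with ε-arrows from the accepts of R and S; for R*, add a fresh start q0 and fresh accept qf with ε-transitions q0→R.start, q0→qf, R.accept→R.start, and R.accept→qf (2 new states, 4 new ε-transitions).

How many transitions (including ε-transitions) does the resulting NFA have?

19

Bottom-up over the parse tree:
Each of the 5 symbol leaves contributes 1 transition (1 symbol, 0 ε).
  s|q = 6 transitions (2 symbol, 4 ε)
  (s|q)* = 10 transitions (2 symbol, 8 ε)
  spp = 5 transitions (3 symbol, 2 ε)
  (s|q)*|spp = 19 transitions (5 symbol, 14 ε)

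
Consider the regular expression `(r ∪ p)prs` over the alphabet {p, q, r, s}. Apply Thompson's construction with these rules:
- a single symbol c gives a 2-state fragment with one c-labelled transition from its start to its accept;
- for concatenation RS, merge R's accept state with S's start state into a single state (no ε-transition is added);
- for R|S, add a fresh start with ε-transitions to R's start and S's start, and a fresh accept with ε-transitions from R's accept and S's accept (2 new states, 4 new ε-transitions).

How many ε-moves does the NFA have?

Building bottom-up:
Each of the 5 symbol leaves contributes 0 ε-transitions.
  r ∪ p — 4 ε-transitions
  (r ∪ p)prs — 4 ε-transitions

4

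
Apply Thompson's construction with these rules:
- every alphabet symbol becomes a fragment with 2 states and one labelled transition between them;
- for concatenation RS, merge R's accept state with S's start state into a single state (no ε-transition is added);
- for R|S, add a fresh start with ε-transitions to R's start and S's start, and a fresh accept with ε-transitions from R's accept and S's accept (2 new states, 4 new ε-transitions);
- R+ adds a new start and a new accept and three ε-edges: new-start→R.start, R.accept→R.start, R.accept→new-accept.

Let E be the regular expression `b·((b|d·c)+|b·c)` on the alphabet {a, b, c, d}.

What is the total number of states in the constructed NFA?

15

By structural recursion:
Each of the 6 symbol leaves contributes a 2-state fragment.
  d·c — 3 states
  b|d·c — 7 states
  (b|d·c)+ — 9 states
  b·c — 3 states
  (b|d·c)+|b·c — 14 states
  b·((b|d·c)+|b·c) — 15 states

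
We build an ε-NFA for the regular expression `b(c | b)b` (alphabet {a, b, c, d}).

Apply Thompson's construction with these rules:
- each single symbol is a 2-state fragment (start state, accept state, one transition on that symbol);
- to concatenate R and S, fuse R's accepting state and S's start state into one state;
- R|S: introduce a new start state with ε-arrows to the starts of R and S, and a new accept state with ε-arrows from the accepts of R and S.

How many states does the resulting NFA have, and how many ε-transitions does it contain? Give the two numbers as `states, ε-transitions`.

8, 4

Recursing over subexpressions:
Each of the 4 symbol leaves contributes 2 states and 0 ε-transitions.
  c | b = 6 states, 4 ε-transitions
  b(c | b)b = 8 states, 4 ε-transitions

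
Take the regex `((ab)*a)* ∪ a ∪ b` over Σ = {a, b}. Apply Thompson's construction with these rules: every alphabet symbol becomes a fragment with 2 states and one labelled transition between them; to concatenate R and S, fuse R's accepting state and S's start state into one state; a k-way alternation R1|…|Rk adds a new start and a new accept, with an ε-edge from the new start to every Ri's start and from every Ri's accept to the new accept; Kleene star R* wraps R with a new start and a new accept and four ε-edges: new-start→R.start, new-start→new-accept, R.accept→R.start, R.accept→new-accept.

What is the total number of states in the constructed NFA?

Recursing over subexpressions:
Each of the 5 symbol leaves contributes a 2-state fragment.
  ab → 3 states
  (ab)* → 5 states
  (ab)*a → 6 states
  ((ab)*a)* → 8 states
  ((ab)*a)* ∪ a ∪ b → 14 states

14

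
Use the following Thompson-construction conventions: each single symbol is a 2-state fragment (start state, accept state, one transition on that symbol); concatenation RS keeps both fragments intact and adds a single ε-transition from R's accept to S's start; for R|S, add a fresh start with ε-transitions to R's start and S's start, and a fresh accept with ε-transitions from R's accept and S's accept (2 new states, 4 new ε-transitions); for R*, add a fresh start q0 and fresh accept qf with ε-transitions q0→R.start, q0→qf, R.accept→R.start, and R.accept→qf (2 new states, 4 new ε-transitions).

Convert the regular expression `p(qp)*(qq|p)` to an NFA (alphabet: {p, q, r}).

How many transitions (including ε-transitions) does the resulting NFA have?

18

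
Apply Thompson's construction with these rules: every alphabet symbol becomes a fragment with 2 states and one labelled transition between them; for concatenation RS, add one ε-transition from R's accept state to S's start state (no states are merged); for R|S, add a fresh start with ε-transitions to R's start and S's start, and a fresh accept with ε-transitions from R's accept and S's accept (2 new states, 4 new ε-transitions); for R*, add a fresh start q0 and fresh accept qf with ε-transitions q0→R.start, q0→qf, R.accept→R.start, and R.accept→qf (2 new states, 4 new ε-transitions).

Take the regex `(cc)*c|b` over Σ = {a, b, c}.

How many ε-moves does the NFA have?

By structural recursion:
Each of the 4 symbol leaves contributes 0 ε-transitions.
  cc = 1 ε-transition
  (cc)* = 5 ε-transitions
  (cc)*c = 6 ε-transitions
  (cc)*c|b = 10 ε-transitions

10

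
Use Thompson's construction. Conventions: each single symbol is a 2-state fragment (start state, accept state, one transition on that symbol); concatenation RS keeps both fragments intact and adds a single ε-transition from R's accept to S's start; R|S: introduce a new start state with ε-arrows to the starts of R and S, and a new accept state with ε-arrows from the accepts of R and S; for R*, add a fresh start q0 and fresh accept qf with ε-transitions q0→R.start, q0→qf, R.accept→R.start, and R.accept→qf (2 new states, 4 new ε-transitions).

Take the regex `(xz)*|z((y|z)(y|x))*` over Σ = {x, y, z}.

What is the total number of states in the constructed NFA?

24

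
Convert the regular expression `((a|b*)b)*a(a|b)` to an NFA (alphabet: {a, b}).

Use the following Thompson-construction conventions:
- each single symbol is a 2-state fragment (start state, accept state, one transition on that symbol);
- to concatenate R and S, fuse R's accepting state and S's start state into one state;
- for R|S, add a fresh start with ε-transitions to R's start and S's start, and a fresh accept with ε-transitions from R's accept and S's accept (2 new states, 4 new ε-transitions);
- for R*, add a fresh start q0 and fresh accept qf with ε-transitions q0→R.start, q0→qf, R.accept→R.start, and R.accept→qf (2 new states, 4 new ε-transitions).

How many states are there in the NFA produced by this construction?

Building bottom-up:
Each of the 6 symbol leaves contributes a 2-state fragment.
  b* → 4 states
  a|b* → 8 states
  (a|b*)b → 9 states
  ((a|b*)b)* → 11 states
  a|b → 6 states
  ((a|b*)b)*a(a|b) → 17 states

17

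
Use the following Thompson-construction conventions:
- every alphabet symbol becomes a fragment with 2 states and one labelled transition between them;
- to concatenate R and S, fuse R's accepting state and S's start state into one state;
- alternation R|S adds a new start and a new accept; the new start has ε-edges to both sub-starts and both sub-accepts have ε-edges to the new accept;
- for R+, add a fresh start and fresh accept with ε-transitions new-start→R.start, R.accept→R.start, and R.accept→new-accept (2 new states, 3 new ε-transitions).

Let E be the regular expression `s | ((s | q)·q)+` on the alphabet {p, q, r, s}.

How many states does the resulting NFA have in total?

13

Per subexpression:
Each of the 4 symbol leaves contributes a 2-state fragment.
  s | q : 6 states
  (s | q)·q : 7 states
  ((s | q)·q)+ : 9 states
  s | ((s | q)·q)+ : 13 states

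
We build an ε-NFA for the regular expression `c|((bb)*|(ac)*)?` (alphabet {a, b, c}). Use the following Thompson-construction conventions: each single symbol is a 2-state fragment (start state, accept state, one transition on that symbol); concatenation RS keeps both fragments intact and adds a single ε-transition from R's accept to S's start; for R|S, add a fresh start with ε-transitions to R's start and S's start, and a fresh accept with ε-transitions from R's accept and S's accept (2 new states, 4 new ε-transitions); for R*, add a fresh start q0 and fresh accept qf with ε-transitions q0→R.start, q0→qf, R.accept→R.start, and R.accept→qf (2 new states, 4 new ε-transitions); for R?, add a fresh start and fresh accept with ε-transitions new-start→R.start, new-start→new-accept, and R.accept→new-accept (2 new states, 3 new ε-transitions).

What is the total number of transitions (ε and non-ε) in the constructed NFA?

26

Per subexpression:
Each of the 5 symbol leaves contributes 1 transition (1 symbol, 0 ε).
  bb — 3 transitions (2 symbol, 1 ε)
  (bb)* — 7 transitions (2 symbol, 5 ε)
  ac — 3 transitions (2 symbol, 1 ε)
  (ac)* — 7 transitions (2 symbol, 5 ε)
  (bb)*|(ac)* — 18 transitions (4 symbol, 14 ε)
  ((bb)*|(ac)*)? — 21 transitions (4 symbol, 17 ε)
  c|((bb)*|(ac)*)? — 26 transitions (5 symbol, 21 ε)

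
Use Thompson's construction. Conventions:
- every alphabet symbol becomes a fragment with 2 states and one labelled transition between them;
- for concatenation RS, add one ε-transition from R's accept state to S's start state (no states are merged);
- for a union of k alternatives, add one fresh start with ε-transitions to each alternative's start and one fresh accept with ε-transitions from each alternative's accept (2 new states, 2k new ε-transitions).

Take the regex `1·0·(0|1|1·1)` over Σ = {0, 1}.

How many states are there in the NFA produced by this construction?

By structural recursion:
Each of the 6 symbol leaves contributes a 2-state fragment.
  1·1 → 4 states
  0|1|1·1 → 10 states
  1·0·(0|1|1·1) → 14 states

14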